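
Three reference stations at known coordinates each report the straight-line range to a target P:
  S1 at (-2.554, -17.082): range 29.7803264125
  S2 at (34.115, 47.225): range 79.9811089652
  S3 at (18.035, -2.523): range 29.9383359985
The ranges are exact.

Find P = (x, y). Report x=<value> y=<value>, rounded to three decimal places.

x=23.215 y=-32.010

eq1: (x + 2.554)² + (y + 17.082)² = 29.7803264125²
eq2: (x − 34.115)² + (y − 47.225)² = 79.9811089652²
eq3: (x − 18.035)² + (y + 2.523)² = 29.9383359985²
eq3−eq2, eq3−eq1 (x²,y² cancel):
  32.160·x + 99.496·y = -2438.266733
  -41.178·x − 29.118·y = -23.872993
det = 32.160·-29.118 − 99.496·-41.178 = 3160.611408
x = (-2438.266733·-29.118 − 99.496·-23.872993) / 3160.611408 = 23.214723
y = (32.160·-23.872993 − -2438.266733·-41.178) / 3160.611408 = -32.009852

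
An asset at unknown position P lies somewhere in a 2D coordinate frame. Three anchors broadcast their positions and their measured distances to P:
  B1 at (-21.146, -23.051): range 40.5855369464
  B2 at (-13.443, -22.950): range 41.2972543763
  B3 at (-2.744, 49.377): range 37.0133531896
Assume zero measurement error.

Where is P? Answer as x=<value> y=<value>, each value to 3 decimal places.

x=-21.609 y=17.532

eq1: (x + 21.146)² + (y + 23.051)² = 40.5855369464²
eq2: (x + 13.443)² + (y + 22.950)² = 41.2972543763²
eq3: (x + 2.744)² + (y − 49.377)² = 37.0133531896²
eq3−eq1, eq3−eq2 (x²,y² cancel):
  -36.804·x − 144.856·y = -1744.313243
  -21.398·x − 144.654·y = -2073.675821
det = -36.804·-144.654 − -144.856·-21.398 = 2224.217128
x = (-1744.313243·-144.654 − -144.856·-2073.675821) / 2224.217128 = -21.608725
y = (-36.804·-2073.675821 − -1744.313243·-21.398) / 2224.217128 = 17.531899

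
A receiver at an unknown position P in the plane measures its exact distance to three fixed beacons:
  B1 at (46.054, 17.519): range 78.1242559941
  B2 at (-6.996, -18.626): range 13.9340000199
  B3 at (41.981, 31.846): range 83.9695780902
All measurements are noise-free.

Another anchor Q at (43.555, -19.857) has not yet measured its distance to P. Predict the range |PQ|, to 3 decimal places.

62.564

eq1: (x − 46.054)² + (y − 17.519)² = 78.1242559941²
eq2: (x + 6.996)² + (y + 18.626)² = 13.9340000199²
eq3: (x − 41.981)² + (y − 31.846)² = 83.9695780902²
eq1−eq3, eq1−eq2 (x²,y² cancel):
  -8.146·x + 28.654·y = -598.804870
  -106.100·x − 72.290·y = 3877.228633
det = -8.146·-72.290 − 28.654·-106.100 = 3629.063740
x = (-598.804870·-72.290 − 28.654·3877.228633) / 3629.063740 = -18.685399
y = (-8.146·3877.228633 − -598.804870·-106.100) / 3629.063740 = -26.209818
|P − Q| = √((-18.685399 − 43.555)² + (-26.209818 − -19.857)²) = 62.563772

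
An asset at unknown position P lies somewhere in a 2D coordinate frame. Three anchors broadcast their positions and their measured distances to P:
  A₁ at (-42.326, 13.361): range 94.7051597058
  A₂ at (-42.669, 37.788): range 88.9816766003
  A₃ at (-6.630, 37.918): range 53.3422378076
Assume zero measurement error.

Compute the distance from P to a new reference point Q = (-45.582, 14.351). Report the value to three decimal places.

eq1: (x + 42.326)² + (y − 13.361)² = 94.7051597058²
eq2: (x + 42.669)² + (y − 37.788)² = 88.9816766003²
eq3: (x + 6.630)² + (y − 37.918)² = 53.3422378076²
eq1−eq3, eq1−eq2 (x²,y² cancel):
  71.392·x + 49.114·y = 5635.397968
  -0.686·x + 48.854·y = 2329.898412
det = 71.392·48.854 − 49.114·-0.686 = 3521.476972
x = (5635.397968·48.854 − 49.114·2329.898412) / 3521.476972 = 45.685689
y = (71.392·2329.898412 − 5635.397968·-0.686) / 3521.476972 = 48.332558
|P − Q| = √((45.685689 − -45.582)² + (48.332558 − 14.351)²) = 97.388589

97.389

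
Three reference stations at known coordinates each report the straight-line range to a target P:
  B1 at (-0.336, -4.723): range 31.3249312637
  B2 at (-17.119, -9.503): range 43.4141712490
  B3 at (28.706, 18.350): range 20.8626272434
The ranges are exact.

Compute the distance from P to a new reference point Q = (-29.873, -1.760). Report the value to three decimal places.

47.290

eq1: (x + 0.336)² + (y + 4.723)² = 31.3249312637²
eq2: (x + 17.119)² + (y + 9.503)² = 43.4141712490²
eq3: (x − 28.706)² + (y − 18.350)² = 20.8626272434²
eq1−eq2, eq1−eq3 (x²,y² cancel):
  -33.566·x − 9.560·y = -542.591402
  58.084·x + 46.146·y = 1684.339414
det = -33.566·46.146 − -9.560·58.084 = -993.653596
x = (-542.591402·46.146 − -9.560·1684.339414) / -993.653596 = 8.993213
y = (-33.566·1684.339414 − -542.591402·58.084) / -993.653596 = 25.180463
|P − Q| = √((8.993213 − -29.873)² + (25.180463 − -1.760)²) = 47.290285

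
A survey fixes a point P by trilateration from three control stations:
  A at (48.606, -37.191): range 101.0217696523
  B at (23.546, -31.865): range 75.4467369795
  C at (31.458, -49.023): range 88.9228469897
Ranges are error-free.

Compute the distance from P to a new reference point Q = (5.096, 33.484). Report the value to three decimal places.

eq1: (x − 48.606)² + (y + 37.191)² = 101.0217696523²
eq2: (x − 23.546)² + (y + 31.865)² = 75.4467369795²
eq3: (x − 31.458)² + (y + 49.023)² = 88.9228469897²
eq1−eq3, eq1−eq2 (x²,y² cancel):
  -34.296·x − 23.664·y = 1945.271803
  -50.120·x + 10.652·y = 2337.266447
det = -34.296·10.652 − -23.664·-50.120 = -1551.360672
x = (1945.271803·10.652 − -23.664·2337.266447) / -1551.360672 = -49.008660
y = (-34.296·2337.266447 − 1945.271803·-50.120) / -1551.360672 = -11.176081
|P − Q| = √((-49.008660 − 5.096)² + (-11.176081 − 33.484)²) = 70.155806

70.156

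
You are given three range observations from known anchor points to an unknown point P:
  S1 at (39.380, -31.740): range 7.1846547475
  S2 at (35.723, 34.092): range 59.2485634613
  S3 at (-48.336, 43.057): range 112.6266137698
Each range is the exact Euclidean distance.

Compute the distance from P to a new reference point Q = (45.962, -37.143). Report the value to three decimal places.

13.056

eq1: (x − 39.380)² + (y + 31.740)² = 7.1846547475²
eq2: (x − 35.723)² + (y − 34.092)² = 59.2485634613²
eq3: (x + 48.336)² + (y − 43.057)² = 112.6266137698²
eq1−eq3, eq1−eq2 (x²,y² cancel):
  -175.432·x + 149.594·y = -11001.072720
  -7.314·x + 131.664·y = -3578.587815
det = -175.432·131.664 − 149.594·-7.314 = -22003.948332
x = (-11001.072720·131.664 − 149.594·-3578.587815) / -22003.948332 = 41.497551
y = (-175.432·-3578.587815 − -11001.072720·-7.314) / -22003.948332 = -24.874489
|P − Q| = √((41.497551 − 45.962)² + (-24.874489 − -37.143)²) = 13.055561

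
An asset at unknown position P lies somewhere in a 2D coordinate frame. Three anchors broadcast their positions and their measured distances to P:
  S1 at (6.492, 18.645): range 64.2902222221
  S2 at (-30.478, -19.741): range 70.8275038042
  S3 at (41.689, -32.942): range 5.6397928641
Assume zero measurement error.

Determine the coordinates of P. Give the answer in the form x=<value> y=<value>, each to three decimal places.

x=38.133 y=-37.320

eq1: (x − 6.492)² + (y − 18.645)² = 64.2902222221²
eq2: (x + 30.478)² + (y + 19.741)² = 70.8275038042²
eq3: (x − 41.689)² + (y + 32.942)² = 5.6397928641²
eq1−eq3, eq1−eq2 (x²,y² cancel):
  70.394·x − 103.174·y = 6534.791406
  -73.940·x − 76.772·y = 45.530854
det = 70.394·-76.772 − -103.174·-73.940 = -13032.973728
x = (6534.791406·-76.772 − -103.174·45.530854) / -13032.973728 = 38.133385
y = (70.394·45.530854 − 6534.791406·-73.940) / -13032.973728 = -37.319770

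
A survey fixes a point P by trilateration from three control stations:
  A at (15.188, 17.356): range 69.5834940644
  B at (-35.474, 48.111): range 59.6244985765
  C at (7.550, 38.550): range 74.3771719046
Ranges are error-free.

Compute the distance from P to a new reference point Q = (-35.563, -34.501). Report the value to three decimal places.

eq1: (x − 15.188)² + (y − 17.356)² = 69.5834940644²
eq2: (x + 35.474)² + (y − 48.111)² = 59.6244985765²
eq3: (x − 7.550)² + (y − 38.550)² = 74.3771719046²
eq2−eq1, eq2−eq3 (x²,y² cancel):
  101.324·x − 61.510·y = -4327.948733
  86.048·x − 19.122·y = -4006.850867
det = 101.324·-19.122 − -61.510·86.048 = 3355.294952
x = (-4327.948733·-19.122 − -61.510·-4006.850867) / 3355.294952 = -48.789261
y = (101.324·-4006.850867 − -4327.948733·86.048) / 3355.294952 = -10.007712
|P − Q| = √((-48.789261 − -35.563)² + (-10.007712 − -34.501)²) = 27.836220

27.836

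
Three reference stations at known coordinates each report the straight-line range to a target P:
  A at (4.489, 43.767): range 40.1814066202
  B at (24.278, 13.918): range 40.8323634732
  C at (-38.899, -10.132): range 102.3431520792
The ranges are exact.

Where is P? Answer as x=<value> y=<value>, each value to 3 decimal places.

eq1: (x − 4.489)² + (y − 43.767)² = 40.1814066202²
eq2: (x − 24.278)² + (y − 13.918)² = 40.8323634732²
eq3: (x + 38.899)² + (y + 10.132)² = 102.3431520792²
eq2−eq3, eq2−eq1 (x²,y² cancel):
  -126.354·x − 48.100·y = -7974.181254
  -39.578·x + 59.698·y = 1205.305871
det = -126.354·59.698 − -48.100·-39.578 = -9446.782892
x = (-7974.181254·59.698 − -48.100·1205.305871) / -9446.782892 = 44.255009
y = (-126.354·1205.305871 − -7974.181254·-39.578) / -9446.782892 = 49.529810

x=44.255 y=49.530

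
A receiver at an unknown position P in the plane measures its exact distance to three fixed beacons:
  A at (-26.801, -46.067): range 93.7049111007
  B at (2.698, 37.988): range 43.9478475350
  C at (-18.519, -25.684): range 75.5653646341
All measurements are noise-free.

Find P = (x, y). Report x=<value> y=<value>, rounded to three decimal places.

eq1: (x + 26.801)² + (y + 46.067)² = 93.7049111007²
eq2: (x − 2.698)² + (y − 37.988)² = 43.9478475350²
eq3: (x + 18.519)² + (y + 25.684)² = 75.5653646341²
eq3−eq2, eq3−eq1 (x²,y² cancel):
  42.434·x + 127.344·y = 4226.457160
  -16.564·x − 40.766·y = -1232.645159
det = 42.434·-40.766 − 127.344·-16.564 = 379.461572
x = (4226.457160·-40.766 − 127.344·-1232.645159) / 379.461572 = -40.388246
y = (42.434·-1232.645159 − 4226.457160·-16.564) / 379.461572 = 46.647600

x=-40.388 y=46.648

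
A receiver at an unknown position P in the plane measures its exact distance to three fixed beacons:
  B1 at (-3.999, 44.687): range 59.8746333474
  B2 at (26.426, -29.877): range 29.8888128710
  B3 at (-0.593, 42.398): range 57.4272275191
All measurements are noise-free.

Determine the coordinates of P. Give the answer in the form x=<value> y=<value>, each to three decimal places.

eq1: (x + 3.999)² + (y − 44.687)² = 59.8746333474²
eq2: (x − 26.426)² + (y + 29.877)² = 29.8888128710²
eq3: (x + 0.593)² + (y − 42.398)² = 57.4272275191²
eq1−eq3, eq1−eq2 (x²,y² cancel):
  6.812·x − 4.578·y = 72.107341
  60.850·x − 149.128·y = 2269.679219
det = 6.812·-149.128 − -4.578·60.850 = -737.288636
x = (72.107341·-149.128 − -4.578·2269.679219) / -737.288636 = 0.491845
y = (6.812·2269.679219 − 72.107341·60.850) / -737.288636 = -15.018980

x=0.492 y=-15.019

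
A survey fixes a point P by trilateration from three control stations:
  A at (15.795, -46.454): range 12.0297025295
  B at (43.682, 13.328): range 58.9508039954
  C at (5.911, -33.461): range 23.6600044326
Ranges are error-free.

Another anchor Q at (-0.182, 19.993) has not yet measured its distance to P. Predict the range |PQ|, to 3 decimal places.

69.078

eq1: (x − 15.795)² + (y + 46.454)² = 12.0297025295²
eq2: (x − 43.682)² + (y − 13.328)² = 58.9508039954²
eq3: (x − 5.911)² + (y + 33.461)² = 23.6600044326²
eq3−eq2, eq3−eq1 (x²,y² cancel):
  75.542·x + 93.578·y = -1984.227216
  19.768·x − 25.986·y = 1667.959766
det = 75.542·-25.986 − 93.578·19.768 = -3812.884316
x = (-1984.227216·-25.986 − 93.578·1667.959766) / -3812.884316 = 27.412898
y = (75.542·1667.959766 − -1984.227216·19.768) / -3812.884316 = -43.333394
|P − Q| = √((27.412898 − -0.182)² + (-43.333394 − 19.993)²) = 69.077570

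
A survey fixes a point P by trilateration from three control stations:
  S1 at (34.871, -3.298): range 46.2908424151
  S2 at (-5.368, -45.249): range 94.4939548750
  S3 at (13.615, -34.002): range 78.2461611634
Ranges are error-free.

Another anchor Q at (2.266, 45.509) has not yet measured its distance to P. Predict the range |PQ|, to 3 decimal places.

27.183

eq1: (x − 34.871)² + (y + 3.298)² = 46.2908424151²
eq2: (x + 5.368)² + (y + 45.249)² = 94.4939548750²
eq3: (x − 13.615)² + (y + 34.002)² = 78.2461611634²
eq2−eq3, eq2−eq1 (x²,y² cancel):
  37.966·x + 22.494·y = 2071.862575
  80.478·x + 83.902·y = 5936.841436
det = 37.966·83.902 − 22.494·80.478 = 1375.151200
x = (2071.862575·83.902 − 22.494·5936.841436) / 1375.151200 = 29.298671
y = (37.966·5936.841436 − 2071.862575·80.478) / 1375.151200 = 42.656230
|P − Q| = √((29.298671 − 2.266)² + (42.656230 − 45.509)²) = 27.182781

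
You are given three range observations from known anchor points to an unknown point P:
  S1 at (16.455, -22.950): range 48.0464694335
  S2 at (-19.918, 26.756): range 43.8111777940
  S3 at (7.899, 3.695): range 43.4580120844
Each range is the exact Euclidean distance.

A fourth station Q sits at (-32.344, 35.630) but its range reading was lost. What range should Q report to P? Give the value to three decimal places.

51.270

eq1: (x − 16.455)² + (y + 22.950)² = 48.0464694335²
eq2: (x + 19.918)² + (y − 26.756)² = 43.8111777940²
eq3: (x − 7.899)² + (y − 3.695)² = 43.4580120844²
eq3−eq1, eq3−eq2 (x²,y² cancel):
  17.112·x − 53.290·y = 301.557888
  -55.634·x + 46.122·y = 1005.742549
det = 17.112·46.122 − -53.290·-55.634 = -2175.496196
x = (301.557888·46.122 − -53.290·1005.742549) / -2175.496196 = -31.029461
y = (17.112·1005.742549 − 301.557888·-55.634) / -2175.496196 = -15.622706
|P − Q| = √((-31.029461 − -32.344)² + (-15.622706 − 35.630)²) = 51.269561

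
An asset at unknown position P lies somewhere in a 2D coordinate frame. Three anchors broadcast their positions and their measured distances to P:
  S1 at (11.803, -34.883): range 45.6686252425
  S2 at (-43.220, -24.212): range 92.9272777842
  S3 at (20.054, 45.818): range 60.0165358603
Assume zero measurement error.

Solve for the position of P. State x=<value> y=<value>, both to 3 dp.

eq1: (x − 11.803)² + (y + 34.883)² = 45.6686252425²
eq2: (x + 43.220)² + (y + 24.212)² = 92.9272777842²
eq3: (x − 20.054)² + (y − 45.818)² = 60.0165358603²
eq2−eq3, eq2−eq1 (x²,y² cancel):
  126.548·x + 140.060·y = 5080.757076
  110.046·x − 21.342·y = 5451.800779
det = 126.548·-21.342 − 140.060·110.046 = -18113.830176
x = (5080.757076·-21.342 − 140.060·5451.800779) / -18113.830176 = 48.140715
y = (126.548·5451.800779 − 5080.757076·110.046) / -18113.830176 = -7.220863

x=48.141 y=-7.221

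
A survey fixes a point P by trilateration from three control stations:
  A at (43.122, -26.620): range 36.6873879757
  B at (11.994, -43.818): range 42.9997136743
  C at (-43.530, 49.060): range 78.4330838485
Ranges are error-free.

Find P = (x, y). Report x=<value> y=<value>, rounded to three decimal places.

eq1: (x − 43.122)² + (y + 26.620)² = 36.6873879757²
eq2: (x − 11.994)² + (y + 43.818)² = 42.9997136743²
eq3: (x + 43.530)² + (y − 49.060)² = 78.4330838485²
eq1−eq2, eq1−eq3 (x²,y² cancel):
  -62.256·x − 34.396·y = -1007.269064
  -173.304·x + 151.360·y = -3072.170990
det = -62.256·151.360 − -34.396·-173.304 = -15384.032544
x = (-1007.269064·151.360 − -34.396·-3072.170990) / -15384.032544 = 16.779127
y = (-62.256·-3072.170990 − -1007.269064·-173.304) / -15384.032544 = -1.085367

x=16.779 y=-1.085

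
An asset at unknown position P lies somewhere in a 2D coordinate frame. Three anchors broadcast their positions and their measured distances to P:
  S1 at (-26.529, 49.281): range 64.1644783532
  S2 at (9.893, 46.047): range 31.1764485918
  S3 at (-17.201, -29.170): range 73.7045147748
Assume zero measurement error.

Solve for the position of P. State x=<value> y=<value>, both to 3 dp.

eq1: (x + 26.529)² + (y − 49.281)² = 64.1644783532²
eq2: (x − 9.893)² + (y − 46.047)² = 31.1764485918²
eq3: (x + 17.201)² + (y + 29.170)² = 73.7045147748²
eq3−eq2, eq3−eq1 (x²,y² cancel):
  54.188·x + 150.434·y = 5531.818908
  -18.656·x + 156.902·y = 3300.916717
det = 54.188·156.902 − 150.434·-18.656 = 11308.702280
x = (5531.818908·156.902 − 150.434·3300.916717) / 11308.702280 = 32.840492
y = (54.188·3300.916717 − 5531.818908·-18.656) / 11308.702280 = 24.942887

x=32.840 y=24.943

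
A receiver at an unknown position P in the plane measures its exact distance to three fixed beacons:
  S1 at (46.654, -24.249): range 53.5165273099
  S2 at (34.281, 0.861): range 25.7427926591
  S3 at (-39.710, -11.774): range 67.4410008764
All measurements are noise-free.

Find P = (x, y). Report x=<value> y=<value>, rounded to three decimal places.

x=18.935 y=21.529

eq1: (x − 46.654)² + (y + 24.249)² = 53.5165273099²
eq2: (x − 34.281)² + (y − 0.861)² = 25.7427926591²
eq3: (x + 39.710)² + (y + 11.774)² = 67.4410008764²
eq2−eq3, eq2−eq1 (x²,y² cancel):
  -147.982·x − 25.270·y = -3346.014331
  24.746·x − 50.220·y = -612.645886
det = -147.982·-50.220 − -25.270·24.746 = 8056.987460
x = (-3346.014331·-50.220 − -25.270·-612.645886) / 8056.987460 = 18.934531
y = (-147.982·-612.645886 − -3346.014331·24.746) / 8056.987460 = 21.529267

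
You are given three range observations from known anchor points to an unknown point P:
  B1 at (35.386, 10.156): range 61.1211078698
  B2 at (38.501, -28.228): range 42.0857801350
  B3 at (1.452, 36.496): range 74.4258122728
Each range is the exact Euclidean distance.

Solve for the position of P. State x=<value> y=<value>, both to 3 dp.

eq1: (x − 35.386)² + (y − 10.156)² = 61.1211078698²
eq2: (x − 38.501)² + (y + 28.228)² = 42.0857801350²
eq3: (x − 1.452)² + (y − 36.496)² = 74.4258122728²
eq1−eq2, eq1−eq3 (x²,y² cancel):
  6.230·x − 76.768·y = 2888.410591
  -67.868·x + 52.680·y = -1824.658717
det = 6.230·52.680 − -76.768·-67.868 = -4881.894224
x = (2888.410591·52.680 − -76.768·-1824.658717) / -4881.894224 = -2.475693
y = (6.230·-1824.658717 − 2888.410591·-67.868) / -4881.894224 = -37.826101

x=-2.476 y=-37.826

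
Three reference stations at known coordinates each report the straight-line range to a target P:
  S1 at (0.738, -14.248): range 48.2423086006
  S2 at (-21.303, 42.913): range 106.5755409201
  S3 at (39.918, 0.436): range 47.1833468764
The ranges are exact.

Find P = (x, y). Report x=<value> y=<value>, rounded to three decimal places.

eq1: (x − 0.738)² + (y + 14.248)² = 48.2423086006²
eq2: (x + 21.303)² + (y − 42.913)² = 106.5755409201²
eq3: (x − 39.918)² + (y − 0.436)² = 47.1833468764²
eq1−eq3, eq1−eq2 (x²,y² cancel):
  78.360·x + 29.368·y = 1491.138789
  -44.082·x + 114.322·y = -6939.232353
det = 78.360·114.322 − 29.368·-44.082 = 10252.872096
x = (1491.138789·114.322 − 29.368·-6939.232353) / 10252.872096 = 36.503074
y = (78.360·-6939.232353 − 1491.138789·-44.082) / 10252.872096 = -46.623606

x=36.503 y=-46.624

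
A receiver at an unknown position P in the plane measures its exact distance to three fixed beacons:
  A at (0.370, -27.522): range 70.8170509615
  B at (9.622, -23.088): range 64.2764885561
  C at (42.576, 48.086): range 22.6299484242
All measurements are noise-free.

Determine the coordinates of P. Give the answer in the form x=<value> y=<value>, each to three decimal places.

x=21.402 y=40.100

eq1: (x − 0.370)² + (y + 27.522)² = 70.8170509615²
eq2: (x − 9.622)² + (y + 23.088)² = 64.2764885561²
eq3: (x − 42.576)² + (y − 48.086)² = 22.6299484242²
eq1−eq2, eq1−eq3 (x²,y² cancel):
  18.504·x + 8.868·y = 751.628970
  84.412·x + 151.216·y = 7870.321929
det = 18.504·151.216 − 8.868·84.412 = 2049.535248
x = (751.628970·151.216 − 8.868·7870.321929) / 2049.535248 = 21.402077
y = (18.504·7870.321929 − 751.628970·84.412) / 2049.535248 = 40.099790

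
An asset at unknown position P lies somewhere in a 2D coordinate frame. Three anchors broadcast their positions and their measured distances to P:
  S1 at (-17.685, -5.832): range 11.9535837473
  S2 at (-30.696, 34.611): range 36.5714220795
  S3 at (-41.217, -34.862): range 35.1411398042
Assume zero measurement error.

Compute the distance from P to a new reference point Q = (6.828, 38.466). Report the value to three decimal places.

eq1: (x + 17.685)² + (y + 5.832)² = 11.9535837473²
eq2: (x + 30.696)² + (y − 34.611)² = 36.5714220795²
eq3: (x + 41.217)² + (y + 34.862)² = 35.1411398042²
eq2−eq1, eq2−eq3 (x²,y² cancel):
  26.022·x − 80.886·y = -598.813539
  -21.042·x − 138.946·y = 876.603602
det = 26.022·-138.946 − -80.886·-21.042 = -5317.656024
x = (-598.813539·-138.946 − -80.886·876.603602) / -5317.656024 = -28.980382
y = (26.022·876.603602 − -598.813539·-21.042) / -5317.656024 = -1.920159
|P − Q| = √((-28.980382 − 6.828)² + (-1.920159 − 38.466)²) = 53.974828

53.975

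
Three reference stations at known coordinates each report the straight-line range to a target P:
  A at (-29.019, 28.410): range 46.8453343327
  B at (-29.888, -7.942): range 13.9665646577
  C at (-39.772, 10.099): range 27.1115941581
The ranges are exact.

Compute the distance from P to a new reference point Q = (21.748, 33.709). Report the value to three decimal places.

eq1: (x + 29.019)² + (y − 28.410)² = 46.8453343327²
eq2: (x + 29.888)² + (y + 7.942)² = 13.9665646577²
eq3: (x + 39.772)² + (y − 10.099)² = 27.1115941581²
eq3−eq2, eq3−eq1 (x²,y² cancel):
  19.768·x − 36.082·y = -187.460268
  21.506·x + 36.622·y = -1494.018135
det = 19.768·36.622 − -36.082·21.506 = 1499.923188
x = (-187.460268·36.622 − -36.082·-1494.018135) / 1499.923188 = -40.516963
y = (19.768·-1494.018135 − -187.460268·21.506) / 1499.923188 = -17.002357
|P − Q| = √((-40.516963 − 21.748)² + (-17.002357 − 33.709)²) = 80.302972

80.303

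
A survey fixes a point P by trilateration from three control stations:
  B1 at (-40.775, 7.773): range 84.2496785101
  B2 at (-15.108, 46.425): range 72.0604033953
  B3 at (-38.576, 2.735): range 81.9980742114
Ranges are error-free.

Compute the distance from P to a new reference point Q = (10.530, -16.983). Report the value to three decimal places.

eq1: (x + 40.775)² + (y − 7.773)² = 84.2496785101²
eq2: (x + 15.108)² + (y − 46.425)² = 72.0604033953²
eq3: (x + 38.576)² + (y − 2.735)² = 81.9980742114²
eq1−eq2, eq1−eq3 (x²,y² cancel):
  51.334·x + 77.304·y = 2565.818727
  4.398·x − 10.076·y = 146.892002
det = 51.334·-10.076 − 77.304·4.398 = -857.224376
x = (2565.818727·-10.076 − 77.304·146.892002) / -857.224376 = 43.405822
y = (51.334·146.892002 − 2565.818727·4.398) / -857.224376 = 4.367487
|P − Q| = √((43.405822 − 10.530)² + (4.367487 − -16.983)²) = 39.200293

39.200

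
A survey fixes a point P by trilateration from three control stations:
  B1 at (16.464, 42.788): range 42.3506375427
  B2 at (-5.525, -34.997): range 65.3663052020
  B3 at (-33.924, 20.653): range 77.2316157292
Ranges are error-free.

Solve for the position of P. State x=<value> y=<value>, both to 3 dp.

eq1: (x − 16.464)² + (y − 42.788)² = 42.3506375427²
eq2: (x + 5.525)² + (y + 34.997)² = 65.3663052020²
eq3: (x + 33.924)² + (y − 20.653)² = 77.2316157292²
eq2−eq3, eq2−eq1 (x²,y² cancel):
  -56.798·x + 111.300·y = -1369.900061
  43.978·x + 155.570·y = 3325.737961
det = -56.798·155.570 − 111.300·43.978 = -13730.816260
x = (-1369.900061·155.570 − 111.300·3325.737961) / -13730.816260 = 42.478901
y = (-56.798·3325.737961 − -1369.900061·43.978) / -13730.816260 = 9.369421

x=42.479 y=9.369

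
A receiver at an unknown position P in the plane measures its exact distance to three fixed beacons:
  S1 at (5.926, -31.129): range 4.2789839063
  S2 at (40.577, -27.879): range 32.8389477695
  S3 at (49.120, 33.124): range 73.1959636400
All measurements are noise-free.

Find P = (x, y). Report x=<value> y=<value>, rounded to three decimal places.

x=7.744 y=-27.255

eq1: (x − 5.926)² + (y + 31.129)² = 4.2789839063²
eq2: (x − 40.577)² + (y + 27.879)² = 32.8389477695²
eq3: (x − 49.120)² + (y − 33.124)² = 73.1959636400²
eq3−eq1, eq3−eq2 (x²,y² cancel):
  -86.388·x − 128.506·y = 2833.497731
  -17.086·x − 122.006·y = 3193.010397
det = -86.388·-122.006 − -128.506·-17.086 = 8344.200812
x = (2833.497731·-122.006 − -128.506·3193.010397) / 8344.200812 = 7.743973
y = (-86.388·3193.010397 − 2833.497731·-17.086) / 8344.200812 = -27.255413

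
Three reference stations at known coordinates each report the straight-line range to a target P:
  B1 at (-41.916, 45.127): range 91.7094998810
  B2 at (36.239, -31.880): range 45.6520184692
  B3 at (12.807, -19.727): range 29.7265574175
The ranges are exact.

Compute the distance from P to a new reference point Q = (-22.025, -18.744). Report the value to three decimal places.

eq1: (x + 41.916)² + (y − 45.127)² = 91.7094998810²
eq2: (x − 36.239)² + (y + 31.880)² = 45.6520184692²
eq3: (x − 12.807)² + (y + 19.727)² = 29.7265574175²
eq3−eq2, eq3−eq1 (x²,y² cancel):
  46.864·x − 24.306·y = 575.987169
  -109.446·x + 129.708·y = -4286.740746
det = 46.864·129.708 − -24.306·-109.446 = 3418.441236
x = (575.987169·129.708 − -24.306·-4286.740746) / 3418.441236 = -8.624801
y = (46.864·-4286.740746 − 575.987169·-109.446) / 3418.441236 = -40.326663
|P − Q| = √((-8.624801 − -22.025)² + (-40.326663 − -18.744)²) = 25.404264

25.404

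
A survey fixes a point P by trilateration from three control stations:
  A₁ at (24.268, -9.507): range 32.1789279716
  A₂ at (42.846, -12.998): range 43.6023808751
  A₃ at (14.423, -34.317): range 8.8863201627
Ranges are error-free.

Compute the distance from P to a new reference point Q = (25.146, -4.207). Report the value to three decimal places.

37.085

eq1: (x − 24.268)² + (y + 9.507)² = 32.1789279716²
eq2: (x − 42.846)² + (y + 12.998)² = 43.6023808751²
eq3: (x − 14.423)² + (y + 34.317)² = 8.8863201627²
eq3−eq1, eq3−eq2 (x²,y² cancel):
  19.690·x + 49.620·y = -1662.877264
  56.846·x + 42.638·y = -1203.152630
det = 19.690·42.638 − 49.620·56.846 = -1981.156300
x = (-1662.877264·42.638 − 49.620·-1203.152630) / -1981.156300 = 5.653934
y = (19.690·-1203.152630 − -1662.877264·56.846) / -1981.156300 = -35.755809
|P − Q| = √((5.653934 − 25.146)² + (-35.755809 − -4.207)²) = 37.084605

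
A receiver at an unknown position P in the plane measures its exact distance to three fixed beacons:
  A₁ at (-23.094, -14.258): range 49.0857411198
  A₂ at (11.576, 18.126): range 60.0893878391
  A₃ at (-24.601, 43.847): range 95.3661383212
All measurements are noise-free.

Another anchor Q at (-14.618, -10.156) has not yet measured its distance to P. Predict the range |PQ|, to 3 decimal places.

45.083

eq1: (x + 23.094)² + (y + 14.258)² = 49.0857411198²
eq2: (x − 11.576)² + (y − 18.126)² = 60.0893878391²
eq3: (x + 24.601)² + (y − 43.847)² = 95.3661383212²
eq2−eq3, eq2−eq1 (x²,y² cancel):
  -72.354·x + 51.442·y = -3418.752849
  -69.340·x − 64.768·y = 1475.392298
det = -72.354·-64.768 − 51.442·-69.340 = 8253.212152
x = (-3418.752849·-64.768 − 51.442·1475.392298) / 8253.212152 = 17.632971
y = (-72.354·1475.392298 − -3418.752849·-69.340) / 8253.212152 = -41.657339
|P − Q| = √((17.632971 − -14.618)² + (-41.657339 − -10.156)²) = 45.082807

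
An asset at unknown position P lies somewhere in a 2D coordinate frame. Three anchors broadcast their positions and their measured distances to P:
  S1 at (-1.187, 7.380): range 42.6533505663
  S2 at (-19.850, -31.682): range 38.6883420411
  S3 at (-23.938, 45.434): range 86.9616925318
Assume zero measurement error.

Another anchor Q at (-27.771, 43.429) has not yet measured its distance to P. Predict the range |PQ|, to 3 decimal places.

87.207

eq1: (x + 1.187)² + (y − 7.380)² = 42.6533505663²
eq2: (x + 19.850)² + (y + 31.682)² = 38.6883420411²
eq3: (x + 23.938)² + (y − 45.434)² = 86.9616925318²
eq1−eq3, eq1−eq2 (x²,y² cancel):
  -45.502·x + 76.108·y = -3161.624822
  -37.326·x − 78.124·y = 1664.418760
det = -45.502·-78.124 − 76.108·-37.326 = 6395.605456
x = (-3161.624822·-78.124 − 76.108·1664.418760) / 6395.605456 = 18.813417
y = (-45.502·1664.418760 − -3161.624822·-37.326) / 6395.605456 = -30.293487
|P − Q| = √((18.813417 − -27.771)² + (-30.293487 − 43.429)²) = 87.207299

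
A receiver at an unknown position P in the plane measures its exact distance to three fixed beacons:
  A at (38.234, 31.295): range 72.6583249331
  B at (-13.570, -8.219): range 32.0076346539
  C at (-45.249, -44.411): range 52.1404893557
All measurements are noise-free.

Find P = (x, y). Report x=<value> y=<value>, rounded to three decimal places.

x=5.782 y=-33.714

eq1: (x − 38.234)² + (y − 31.295)² = 72.6583249331²
eq2: (x + 13.570)² + (y + 8.219)² = 32.0076346539²
eq3: (x + 45.249)² + (y + 44.411)² = 52.1404893557²
eq2−eq3, eq2−eq1 (x²,y² cancel):
  -63.358·x − 72.384·y = 2073.970107
  103.608·x + 79.028·y = -2065.224586
det = -63.358·79.028 − -72.384·103.608 = 2492.505448
x = (2073.970107·79.028 − -72.384·-2065.224586) / 2492.505448 = 5.782332
y = (-63.358·-2065.224586 − 2073.970107·103.608) / 2492.505448 = -33.713626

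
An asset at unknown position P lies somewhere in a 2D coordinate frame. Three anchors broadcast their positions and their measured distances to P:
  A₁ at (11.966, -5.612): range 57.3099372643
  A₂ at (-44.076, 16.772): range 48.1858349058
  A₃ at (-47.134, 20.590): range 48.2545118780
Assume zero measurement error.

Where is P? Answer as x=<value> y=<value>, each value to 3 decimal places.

x=-7.598 y=48.255

eq1: (x − 11.966)² + (y + 5.612)² = 57.3099372643²
eq2: (x + 44.076)² + (y − 16.772)² = 48.1858349058²
eq3: (x + 47.134)² + (y − 20.590)² = 48.2545118780²
eq2−eq1, eq2−eq3 (x²,y² cancel):
  112.084·x − 44.768·y = -3011.868284
  -6.116·x + 7.636·y = 414.945065
det = 112.084·7.636 − -44.768·-6.116 = 582.072336
x = (-3011.868284·7.636 − -44.768·414.945065) / 582.072336 = -7.597622
y = (112.084·414.945065 − -3011.868284·-6.116) / 582.072336 = 48.255371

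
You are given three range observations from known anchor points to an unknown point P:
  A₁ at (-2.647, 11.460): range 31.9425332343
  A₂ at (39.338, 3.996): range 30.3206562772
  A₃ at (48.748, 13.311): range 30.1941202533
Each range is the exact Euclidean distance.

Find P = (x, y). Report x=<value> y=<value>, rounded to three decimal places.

x=23.479 y=29.838

eq1: (x + 2.647)² + (y − 11.460)² = 31.9425332343²
eq2: (x − 39.338)² + (y − 3.996)² = 30.3206562772²
eq3: (x − 48.748)² + (y − 13.311)² = 30.1941202533²
eq3−eq2, eq3−eq1 (x²,y² cancel):
  -18.820·x − 18.630·y = -997.761264
  -102.790·x − 3.702·y = -2523.852548
det = -18.820·-3.702 − -18.630·-102.790 = -1845.306060
x = (-997.761264·-3.702 − -18.630·-2523.852548) / -1845.306060 = 23.478848
y = (-18.820·-2523.852548 − -997.761264·-102.790) / -1845.306060 = 29.838397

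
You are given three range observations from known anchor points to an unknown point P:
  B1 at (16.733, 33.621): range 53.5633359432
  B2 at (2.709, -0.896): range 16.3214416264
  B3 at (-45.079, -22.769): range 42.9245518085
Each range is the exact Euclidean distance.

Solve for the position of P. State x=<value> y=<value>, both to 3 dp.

x=-2.642 y=-16.315

eq1: (x − 16.733)² + (y − 33.621)² = 53.5633359432²
eq2: (x − 2.709)² + (y + 0.896)² = 16.3214416264²
eq3: (x + 45.079)² + (y + 22.769)² = 42.9245518085²
eq2−eq3, eq2−eq1 (x²,y² cancel):
  -95.576·x − 43.746·y = 966.274414
  28.048·x + 69.034·y = -1200.418068
det = -95.576·69.034 − -43.746·28.048 = -5371.005776
x = (966.274414·69.034 − -43.746·-1200.418068) / -5371.005776 = -2.642391
y = (-95.576·-1200.418068 − 966.274414·28.048) / -5371.005776 = -16.315211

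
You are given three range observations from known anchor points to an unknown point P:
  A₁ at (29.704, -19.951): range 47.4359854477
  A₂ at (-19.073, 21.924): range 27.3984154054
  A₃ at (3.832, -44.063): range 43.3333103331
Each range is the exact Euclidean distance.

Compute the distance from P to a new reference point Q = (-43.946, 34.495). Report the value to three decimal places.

48.921

eq1: (x − 29.704)² + (y + 19.951)² = 47.4359854477²
eq2: (x + 19.073)² + (y − 21.924)² = 27.3984154054²
eq3: (x − 3.832)² + (y + 44.063)² = 43.3333103331²
eq2−eq3, eq2−eq1 (x²,y² cancel):
  45.810·x − 131.974·y = -15.311530
  97.554·x − 83.750·y = -1063.570637
det = 45.810·-83.750 − -131.974·97.554 = 9038.004096
x = (-15.311530·-83.750 − -131.974·-1063.570637) / 9038.004096 = -15.388501
y = (45.810·-1063.570637 − -15.311530·97.554) / 9038.004096 = -5.225542
|P − Q| = √((-15.388501 − -43.946)² + (-5.225542 − 34.495)²) = 48.920877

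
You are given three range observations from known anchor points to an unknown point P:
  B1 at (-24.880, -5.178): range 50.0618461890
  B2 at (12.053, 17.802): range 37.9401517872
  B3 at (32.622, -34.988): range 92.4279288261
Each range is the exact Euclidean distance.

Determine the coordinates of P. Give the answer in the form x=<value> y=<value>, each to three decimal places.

eq1: (x + 24.880)² + (y + 5.178)² = 50.0618461890²
eq2: (x − 12.053)² + (y − 17.802)² = 37.9401517872²
eq3: (x − 32.622)² + (y + 34.988)² = 92.4279288261²
eq2−eq3, eq2−eq1 (x²,y² cancel):
  41.138·x − 105.580·y = -5277.297894
  -73.866·x − 45.960·y = -883.093255
det = 41.138·-45.960 − -105.580·-73.866 = -9689.474760
x = (-5277.297894·-45.960 − -105.580·-883.093255) / -9689.474760 = -15.409259
y = (41.138·-883.093255 − -5277.297894·-73.866) / -9689.474760 = 43.979843

x=-15.409 y=43.980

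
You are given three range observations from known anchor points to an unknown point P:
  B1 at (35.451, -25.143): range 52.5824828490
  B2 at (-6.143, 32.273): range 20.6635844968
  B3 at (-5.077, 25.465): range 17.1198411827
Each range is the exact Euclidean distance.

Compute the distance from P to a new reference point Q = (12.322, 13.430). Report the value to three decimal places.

eq1: (x − 35.451)² + (y + 25.143)² = 52.5824828490²
eq2: (x + 6.143)² + (y − 32.273)² = 20.6635844968²
eq3: (x + 5.077)² + (y − 25.465)² = 17.1198411827²
eq2−eq1, eq2−eq3 (x²,y² cancel):
  83.188·x − 114.832·y = -1528.272906
  2.132·x − 13.616·y = -271.146062
det = 83.188·-13.616 − -114.832·2.132 = -887.865984
x = (-1528.272906·-13.616 − -114.832·-271.146062) / -887.865984 = 11.631576
y = (83.188·-271.146062 − -1528.272906·2.132) / -887.865984 = 21.735060
|P − Q| = √((11.631576 − 12.322)² + (21.735060 − 13.430)²) = 8.333709

8.334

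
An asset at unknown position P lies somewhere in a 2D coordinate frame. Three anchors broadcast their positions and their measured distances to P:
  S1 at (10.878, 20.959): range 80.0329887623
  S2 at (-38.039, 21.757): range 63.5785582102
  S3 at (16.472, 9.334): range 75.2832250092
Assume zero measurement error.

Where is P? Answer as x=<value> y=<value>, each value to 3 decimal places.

x=-38.765 y=-41.817

eq1: (x − 10.878)² + (y − 20.959)² = 80.0329887623²
eq2: (x + 38.039)² + (y − 21.757)² = 63.5785582102²
eq3: (x − 16.472)² + (y − 9.334)² = 75.2832250092²
eq3−eq2, eq3−eq1 (x²,y² cancel):
  -109.022·x + 24.846·y = 3187.213134
  -11.188·x + 23.250·y = -538.555097
det = -109.022·23.250 − 24.846·-11.188 = -2256.784452
x = (3187.213134·23.250 − 24.846·-538.555097) / -2256.784452 = -38.764732
y = (-109.022·-538.555097 − 3187.213134·-11.188) / -2256.784452 = -41.817416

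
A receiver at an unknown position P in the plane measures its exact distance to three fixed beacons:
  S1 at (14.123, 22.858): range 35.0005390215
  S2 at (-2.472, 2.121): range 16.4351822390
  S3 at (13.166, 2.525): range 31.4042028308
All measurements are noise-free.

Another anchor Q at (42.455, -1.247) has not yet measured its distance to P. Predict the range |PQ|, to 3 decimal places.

eq1: (x − 14.123)² + (y − 22.858)² = 35.0005390215²
eq2: (x + 2.472)² + (y − 2.121)² = 16.4351822390²
eq3: (x − 13.166)² + (y − 2.525)² = 31.4042028308²
eq2−eq3, eq2−eq1 (x²,y² cancel):
  31.276·x + 0.808·y = -546.998984
  33.190·x + 41.474·y = -243.584649
det = 31.276·41.474 − 0.808·33.190 = 1270.323304
x = (-546.998984·41.474 − 0.808·-243.584649) / 1270.323304 = -17.703697
y = (31.276·-243.584649 − -546.998984·33.190) / 1270.323304 = 8.294379
|P − Q| = √((-17.703697 − 42.455)² + (8.294379 − -1.247)²) = 60.910646

60.911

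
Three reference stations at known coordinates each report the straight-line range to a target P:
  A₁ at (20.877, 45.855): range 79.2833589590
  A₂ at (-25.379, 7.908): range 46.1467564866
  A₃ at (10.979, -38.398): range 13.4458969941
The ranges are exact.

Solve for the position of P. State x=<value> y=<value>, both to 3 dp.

eq1: (x − 20.877)² + (y − 45.855)² = 79.2833589590²
eq2: (x + 25.379)² + (y − 7.908)² = 46.1467564866²
eq3: (x − 10.979)² + (y + 38.398)² = 13.4458969941²
eq2−eq1, eq2−eq3 (x²,y² cancel):
  92.512·x + 75.894·y = -2324.427825
  72.716·x − 92.612·y = 2837.045728
det = 92.512·-92.612 − 75.894·72.716 = -14086.429448
x = (-2324.427825·-92.612 − 75.894·2837.045728) / -14086.429448 = 0.003183
y = (92.512·2837.045728 − -2324.427825·72.716) / -14086.429448 = -30.631174

x=0.003 y=-30.631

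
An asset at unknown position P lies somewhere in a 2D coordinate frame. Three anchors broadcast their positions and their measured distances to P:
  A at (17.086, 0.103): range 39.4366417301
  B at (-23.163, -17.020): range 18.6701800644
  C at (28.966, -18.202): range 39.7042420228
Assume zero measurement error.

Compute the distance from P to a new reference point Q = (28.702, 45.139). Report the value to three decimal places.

eq1: (x − 17.086)² + (y − 0.103)² = 39.4366417301²
eq2: (x + 23.163)² + (y + 17.020)² = 18.6701800644²
eq3: (x − 28.966)² + (y + 18.202)² = 39.7042420228²
eq1−eq3, eq1−eq2 (x²,y² cancel):
  23.760·x − 36.610·y = 857.221831
  -80.498·x − 34.246·y = 1740.936051
det = 23.760·-34.246 − -36.610·-80.498 = -3760.716740
x = (857.221831·-34.246 − -36.610·1740.936051) / -3760.716740 = -9.141675
y = (23.760·1740.936051 − 857.221831·-80.498) / -3760.716740 = -29.347938
|P − Q| = √((-9.141675 − 28.702)² + (-29.347938 − 45.139)²) = 83.549074

83.549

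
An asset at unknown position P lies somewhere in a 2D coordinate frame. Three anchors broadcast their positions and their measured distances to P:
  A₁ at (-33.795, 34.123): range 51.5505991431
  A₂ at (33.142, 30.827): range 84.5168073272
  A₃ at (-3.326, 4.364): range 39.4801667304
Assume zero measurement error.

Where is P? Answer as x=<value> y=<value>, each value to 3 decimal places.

x=-36.287 y=-17.367

eq1: (x + 33.795)² + (y − 34.123)² = 51.5505991431²
eq2: (x − 33.142)² + (y − 30.827)² = 84.5168073272²
eq3: (x + 3.326)² + (y − 4.364)² = 39.4801667304²
eq1−eq2, eq1−eq3 (x²,y² cancel):
  133.874·x − 6.592·y = -4743.411510
  60.938·x − 59.518·y = -1177.593675
det = 133.874·-59.518 − -6.592·60.938 = -7566.209436
x = (-4743.411510·-59.518 − -6.592·-1177.593675) / -7566.209436 = -36.287083
y = (133.874·-1177.593675 − -4743.411510·60.938) / -7566.209436 = -17.367327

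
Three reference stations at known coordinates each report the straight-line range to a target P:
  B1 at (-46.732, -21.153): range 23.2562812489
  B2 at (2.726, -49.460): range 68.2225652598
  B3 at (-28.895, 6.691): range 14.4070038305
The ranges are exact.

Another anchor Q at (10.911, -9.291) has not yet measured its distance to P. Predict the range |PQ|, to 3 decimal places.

54.441

eq1: (x + 46.732)² + (y + 21.153)² = 23.2562812489²
eq2: (x − 2.726)² + (y + 49.460)² = 68.2225652598²
eq3: (x + 28.895)² + (y − 6.691)² = 14.4070038305²
eq1−eq3, eq1−eq2 (x²,y² cancel):
  35.674·x + 55.688·y = -1418.345869
  98.916·x − 56.614·y = -4291.070350
det = 35.674·-56.614 − 55.688·98.916 = -7528.082044
x = (-1418.345869·-56.614 − 55.688·-4291.070350) / -7528.082044 = -42.409123
y = (35.674·-4291.070350 − -1418.345869·98.916) / -7528.082044 = 1.697981
|P − Q| = √((-42.409123 − 10.911)² + (1.697981 − -9.291)²) = 54.440732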